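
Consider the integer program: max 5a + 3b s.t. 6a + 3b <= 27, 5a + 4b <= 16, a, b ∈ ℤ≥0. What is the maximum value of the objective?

Relaxing integrality, the LP optimum is 16.00 at (a,b) = (3.2, 0), which is not an integer point.
(a,b)=(3,0): 6·3+3·0=18≤27, 5·3+4·0=15≤16, objective 15.
(a,b)=(2,1): 6·2+3·1=15≤27, 5·2+4·1=14≤16, objective 13.
(a,b)=(2,0): 6·2+3·0=12≤27, 5·2+4·0=10≤16, objective 10.
No feasible integer point exceeds 15.

15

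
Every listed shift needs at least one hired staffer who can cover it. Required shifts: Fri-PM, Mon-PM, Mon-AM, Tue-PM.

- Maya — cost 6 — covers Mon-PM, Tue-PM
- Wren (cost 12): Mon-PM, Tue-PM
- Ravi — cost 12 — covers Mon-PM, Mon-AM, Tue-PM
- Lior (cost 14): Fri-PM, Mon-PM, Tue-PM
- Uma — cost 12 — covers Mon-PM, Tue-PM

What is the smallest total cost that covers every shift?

26

This is a weighted set-cover instance.
The greedy cost-per-new-shift heuristic would pick Maya, Ravi, and Lior for 32, but a cheaper cover exists.
Choose Ravi and Lior: together they cover Fri-PM, Mon-PM, Mon-AM, Tue-PM — every shift.
Total cost: 12 + 14 = 26.
No cover costs less than 26.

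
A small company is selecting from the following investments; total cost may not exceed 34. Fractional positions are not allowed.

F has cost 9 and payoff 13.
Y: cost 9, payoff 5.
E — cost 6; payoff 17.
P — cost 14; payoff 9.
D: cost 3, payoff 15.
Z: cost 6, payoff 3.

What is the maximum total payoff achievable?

F + Y + E + D: cost 9 + 9 + 6 + 3 = 27 ≤ 34, payoff 13 + 5 + 17 + 15 = 50.
F + Y + E + D + Z: cost 9 + 9 + 6 + 3 + 6 = 33 ≤ 34, payoff 13 + 5 + 17 + 15 + 3 = 53.
F + E + P + D: cost 9 + 6 + 14 + 3 = 32 ≤ 34, payoff 13 + 17 + 9 + 15 = 54.
Best is F, E, P, and D with total payoff 54.

54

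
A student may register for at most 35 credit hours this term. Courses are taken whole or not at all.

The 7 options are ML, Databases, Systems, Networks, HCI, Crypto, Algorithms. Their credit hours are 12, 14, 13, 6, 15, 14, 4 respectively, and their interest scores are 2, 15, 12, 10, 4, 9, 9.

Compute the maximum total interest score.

Take Databases, Systems, and Networks: credit hours 14 + 13 + 6 = 33 ≤ 35, interest score 15 + 12 + 10 = 37.
No other feasible combination does better.

37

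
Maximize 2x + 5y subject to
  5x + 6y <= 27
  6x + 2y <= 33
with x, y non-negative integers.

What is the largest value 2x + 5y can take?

20

Relaxing integrality, the LP optimum is 22.50 at (x,y) = (0, 4.5), which is not an integer point.
(x,y)=(0,4): 5·0+6·4=24≤27, 6·0+2·4=8≤33, objective 20.
(x,y)=(1,3): 5·1+6·3=23≤27, 6·1+2·3=12≤33, objective 17.
(x,y)=(0,3): 5·0+6·3=18≤27, 6·0+2·3=6≤33, objective 15.
Maximum is 20 at (x,y)=(0,4).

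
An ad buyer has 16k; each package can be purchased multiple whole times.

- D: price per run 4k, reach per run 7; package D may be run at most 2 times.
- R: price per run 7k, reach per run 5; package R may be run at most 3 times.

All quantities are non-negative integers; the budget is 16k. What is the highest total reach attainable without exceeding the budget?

This is a bounded integer knapsack.
Take 2×D and 1×R: price 15 ≤ 16, reach 2·7 + 1·5 = 19.
D has the best ratio (7/4) and is taken to its limit of 2; remaining capacity is filled optimally with the others.

19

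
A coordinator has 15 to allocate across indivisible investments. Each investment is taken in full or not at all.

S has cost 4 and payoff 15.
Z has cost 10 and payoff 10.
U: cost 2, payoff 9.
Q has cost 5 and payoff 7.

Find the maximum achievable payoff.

Take S, U, and Q: cost 4 + 2 + 5 = 11 ≤ 15, payoff 15 + 9 + 7 = 31.
No other feasible combination does better.

31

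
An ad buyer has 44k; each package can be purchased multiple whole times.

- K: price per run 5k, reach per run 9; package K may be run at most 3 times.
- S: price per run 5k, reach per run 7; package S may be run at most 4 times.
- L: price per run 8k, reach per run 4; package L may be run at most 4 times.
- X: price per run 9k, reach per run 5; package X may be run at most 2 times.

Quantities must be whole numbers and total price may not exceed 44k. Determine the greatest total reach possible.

60

K has the best ratio (9/5); taking only K gives at most 3×9 = 27 (stopped by the supply cap of 3).
Mixing does better — 3×K, 4×S, and 1×X: price 44 ≤ 44, reach 3·9 + 4·7 + 1·5 = 60.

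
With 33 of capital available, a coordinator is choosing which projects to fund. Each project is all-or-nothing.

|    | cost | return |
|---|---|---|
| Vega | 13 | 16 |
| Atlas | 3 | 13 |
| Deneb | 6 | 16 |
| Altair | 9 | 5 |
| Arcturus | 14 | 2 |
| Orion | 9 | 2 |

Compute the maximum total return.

This is a 0-1 knapsack instance.
Allowing fractional choices, the relaxed optimum would be about 50.4, but projects are indivisible.
Vega + Atlas + Deneb + Orion: cost 13 + 3 + 6 + 9 = 31 ≤ 33, return 16 + 13 + 16 + 2 = 47.
Vega + Atlas + Deneb: cost 13 + 3 + 6 = 22 ≤ 33, return 16 + 13 + 16 = 45.
Vega + Atlas + Deneb + Altair: cost 13 + 3 + 6 + 9 = 31 ≤ 33, return 16 + 13 + 16 + 5 = 50.
Best is Vega, Atlas, Deneb, and Altair with total return 50.

50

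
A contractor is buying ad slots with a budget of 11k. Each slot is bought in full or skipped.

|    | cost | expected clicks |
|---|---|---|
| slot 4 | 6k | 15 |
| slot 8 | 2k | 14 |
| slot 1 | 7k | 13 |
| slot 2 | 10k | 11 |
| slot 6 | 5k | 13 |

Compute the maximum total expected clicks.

29

This is a 0-1 knapsack instance.
Allowing fractional choices, the relaxed optimum would be about 37.0, but ad slots are indivisible.
slot 8 + slot 6: cost 2 + 5 = 7 ≤ 11, expected clicks 14 + 13 = 27.
slot 4 + slot 8: cost 6 + 2 = 8 ≤ 11, expected clicks 15 + 14 = 29.
slot 4 + slot 6: cost 6 + 5 = 11 ≤ 11, expected clicks 15 + 13 = 28.
Best is slot 4 and slot 8 with total expected clicks 29.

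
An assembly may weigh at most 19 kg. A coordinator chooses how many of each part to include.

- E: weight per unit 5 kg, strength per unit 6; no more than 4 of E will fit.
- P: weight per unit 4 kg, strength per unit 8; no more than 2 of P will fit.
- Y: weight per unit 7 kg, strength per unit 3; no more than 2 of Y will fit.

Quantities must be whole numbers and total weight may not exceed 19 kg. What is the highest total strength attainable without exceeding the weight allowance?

28

P has the best ratio (8/4); taking only P gives at most 2×8 = 16 (stopped by the supply cap of 2).
Mixing does better — 2×E and 2×P: weight 18 ≤ 19, strength 2·6 + 2·8 = 28.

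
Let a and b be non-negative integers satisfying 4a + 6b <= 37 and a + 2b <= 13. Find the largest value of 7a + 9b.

(a,b)=(9,0): 4·9+6·0=36≤37, 1·9+2·0=9≤13, objective 63.
(a,b)=(8,0): 4·8+6·0=32≤37, 1·8+2·0=8≤13, objective 56.
Maximum is 63 at (a,b)=(9,0).

63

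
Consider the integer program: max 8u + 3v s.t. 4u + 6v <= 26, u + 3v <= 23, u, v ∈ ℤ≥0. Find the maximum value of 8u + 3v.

48

(u,v)=(6,0): 4·6+6·0=24≤26, 1·6+3·0=6≤23, objective 48.
(u,v)=(5,1): 4·5+6·1=26≤26, 1·5+3·1=8≤23, objective 43.
(u,v)=(5,0): 4·5+6·0=20≤26, 1·5+3·0=5≤23, objective 40.
The best lattice point is (6,0), giving 48.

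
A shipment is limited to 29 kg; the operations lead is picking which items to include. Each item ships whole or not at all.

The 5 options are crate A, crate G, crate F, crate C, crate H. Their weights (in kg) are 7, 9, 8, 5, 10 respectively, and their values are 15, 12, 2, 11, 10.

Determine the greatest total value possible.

40

Allowing fractional choices, the relaxed optimum would be about 46.0, but items are indivisible.
crate A + crate G + crate H: weight 7 + 9 + 10 = 26 ≤ 29, value 15 + 12 + 10 = 37.
crate A + crate G + crate F + crate C: weight 7 + 9 + 8 + 5 = 29 ≤ 29, value 15 + 12 + 2 + 11 = 40.
crate A + crate G + crate C: weight 7 + 9 + 5 = 21 ≤ 29, value 15 + 12 + 11 = 38.
Best is crate A, crate G, crate F, and crate C with total value 40.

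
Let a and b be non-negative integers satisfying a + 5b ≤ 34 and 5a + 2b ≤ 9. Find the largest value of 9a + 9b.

36

The continuous relaxation peaks at (0, 4.5) with value 40.50; rounding to a feasible lattice point costs some objective.
(a,b)=(0,4): 1·0+5·4=20≤34, 5·0+2·4=8≤9, objective 36.
(a,b)=(0,3): 1·0+5·3=15≤34, 5·0+2·3=6≤9, objective 27.
Maximum is 36 at (a,b)=(0,4).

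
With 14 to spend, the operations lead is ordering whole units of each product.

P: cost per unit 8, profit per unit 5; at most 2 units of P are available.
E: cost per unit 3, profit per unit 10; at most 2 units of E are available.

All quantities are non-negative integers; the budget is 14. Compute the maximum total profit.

25

This is a bounded integer knapsack.
1×P and 2×E: cost 14 ≤ 14, profit 1·5 + 2·10 = 25.
2×E: cost 6 ≤ 14, profit 2·10 = 20.
Best is 25.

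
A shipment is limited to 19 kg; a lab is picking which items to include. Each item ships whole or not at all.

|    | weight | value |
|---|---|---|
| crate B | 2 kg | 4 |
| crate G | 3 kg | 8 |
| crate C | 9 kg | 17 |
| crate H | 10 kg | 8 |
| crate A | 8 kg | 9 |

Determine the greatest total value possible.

Take crate B, crate C, and crate A: weight 2 + 9 + 8 = 19 ≤ 19, value 4 + 17 + 9 = 30.
No other feasible combination does better.

30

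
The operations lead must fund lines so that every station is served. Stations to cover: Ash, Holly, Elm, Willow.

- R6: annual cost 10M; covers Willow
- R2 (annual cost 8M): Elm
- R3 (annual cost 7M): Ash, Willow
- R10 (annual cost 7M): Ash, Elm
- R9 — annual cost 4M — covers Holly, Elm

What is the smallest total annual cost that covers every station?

Choose R3 and R9: together they cover Ash, Holly, Elm, Willow — every station.
Total annual cost: 7 + 4 = 11.

11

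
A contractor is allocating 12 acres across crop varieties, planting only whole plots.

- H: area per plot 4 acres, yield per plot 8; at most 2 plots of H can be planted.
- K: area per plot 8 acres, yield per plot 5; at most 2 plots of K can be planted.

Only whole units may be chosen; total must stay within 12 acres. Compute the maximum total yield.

Take 2×H: area 8 ≤ 12, yield 2·8 = 16.
H has the best ratio (8/4) and is taken to its limit of 2; remaining capacity is filled optimally with the others.

16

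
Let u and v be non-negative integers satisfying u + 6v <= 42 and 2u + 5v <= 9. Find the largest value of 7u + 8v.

28

Relaxing integrality, the LP optimum is 31.50 at (u,v) = (4.5, 0), which is not an integer point.
(u,v)=(4,0): 1·4+6·0=4≤42, 2·4+5·0=8≤9, objective 28.
(u,v)=(3,0): 1·3+6·0=3≤42, 2·3+5·0=6≤9, objective 21.
The best lattice point is (4,0), giving 28.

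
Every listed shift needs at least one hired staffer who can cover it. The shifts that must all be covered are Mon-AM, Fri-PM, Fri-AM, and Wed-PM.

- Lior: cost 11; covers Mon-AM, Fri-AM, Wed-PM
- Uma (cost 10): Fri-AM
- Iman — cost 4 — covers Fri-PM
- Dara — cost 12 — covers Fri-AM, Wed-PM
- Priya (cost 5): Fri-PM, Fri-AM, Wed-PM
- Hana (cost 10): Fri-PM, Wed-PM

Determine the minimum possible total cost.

This is a weighted set-cover instance.
The greedy cost-per-new-shift heuristic would pick Priya and Lior for 16, but a cheaper cover exists.
Choose Lior and Iman: together they cover Mon-AM, Fri-PM, Fri-AM, Wed-PM — every shift.
Total cost: 11 + 4 = 15.
No cover costs less than 15.

15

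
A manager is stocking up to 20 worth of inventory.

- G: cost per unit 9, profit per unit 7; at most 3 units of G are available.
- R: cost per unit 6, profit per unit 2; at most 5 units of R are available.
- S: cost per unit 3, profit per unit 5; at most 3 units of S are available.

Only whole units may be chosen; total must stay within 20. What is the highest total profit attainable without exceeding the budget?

22

This is a bounded integer knapsack.
S has the best ratio (5/3); taking only S gives at most 3×5 = 15 (stopped by the supply cap of 3).
Mixing does better — 1×G and 3×S: cost 18 ≤ 20, profit 1·7 + 3·5 = 22.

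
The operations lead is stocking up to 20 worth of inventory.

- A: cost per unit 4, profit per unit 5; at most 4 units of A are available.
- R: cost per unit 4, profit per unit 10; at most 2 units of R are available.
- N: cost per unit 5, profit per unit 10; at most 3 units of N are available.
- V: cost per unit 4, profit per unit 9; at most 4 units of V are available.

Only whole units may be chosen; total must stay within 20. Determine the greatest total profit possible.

47

2×R and 3×V: cost 20 ≤ 20, profit 2·10 + 3·9 = 47.
1×R and 4×V: cost 20 ≤ 20, profit 1·10 + 4·9 = 46.
Best is 47.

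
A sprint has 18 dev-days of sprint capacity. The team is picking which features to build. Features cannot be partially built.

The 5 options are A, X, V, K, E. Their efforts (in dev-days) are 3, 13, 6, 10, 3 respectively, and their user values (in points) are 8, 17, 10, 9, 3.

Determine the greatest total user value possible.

A + X: effort 3 + 13 = 16 ≤ 18, user value 8 + 17 = 25.
A + V + E: effort 3 + 6 + 3 = 12 ≤ 18, user value 8 + 10 + 3 = 21.
X + E: effort 13 + 3 = 16 ≤ 18, user value 17 + 3 = 20.
Best is A and X with total user value 25.

25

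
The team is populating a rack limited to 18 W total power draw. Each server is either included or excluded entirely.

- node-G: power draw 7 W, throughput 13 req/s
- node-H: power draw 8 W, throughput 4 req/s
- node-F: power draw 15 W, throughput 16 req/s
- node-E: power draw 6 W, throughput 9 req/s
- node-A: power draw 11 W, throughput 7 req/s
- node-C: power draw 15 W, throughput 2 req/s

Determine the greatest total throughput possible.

22

Allowing fractional choices, the relaxed optimum would be about 27.3, but servers are indivisible.
node-G + node-E: power draw 7 + 6 = 13 ≤ 18, throughput 13 + 9 = 22.
node-G + node-A: power draw 7 + 11 = 18 ≤ 18, throughput 13 + 7 = 20.
node-G + node-H: power draw 7 + 8 = 15 ≤ 18, throughput 13 + 4 = 17.
Best is node-G and node-E with total throughput 22.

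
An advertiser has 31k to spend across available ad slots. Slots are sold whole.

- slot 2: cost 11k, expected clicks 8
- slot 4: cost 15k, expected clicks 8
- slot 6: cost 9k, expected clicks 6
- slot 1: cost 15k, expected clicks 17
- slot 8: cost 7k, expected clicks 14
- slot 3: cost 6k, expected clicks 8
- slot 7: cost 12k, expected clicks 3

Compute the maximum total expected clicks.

39

Treat it as a binary knapsack problem.
slot 6 + slot 1 + slot 8: cost 9 + 15 + 7 = 31 ≤ 31, expected clicks 6 + 17 + 14 = 37.
slot 1 + slot 8 + slot 3: cost 15 + 7 + 6 = 28 ≤ 31, expected clicks 17 + 14 + 8 = 39.
Best is slot 1, slot 8, and slot 3 with total expected clicks 39.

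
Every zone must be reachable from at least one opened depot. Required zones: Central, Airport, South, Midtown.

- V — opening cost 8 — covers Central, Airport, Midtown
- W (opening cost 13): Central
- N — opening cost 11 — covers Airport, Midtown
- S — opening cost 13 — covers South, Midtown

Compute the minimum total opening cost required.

21

Choose V and S: together they cover Central, Airport, South, Midtown — every zone.
Total opening cost: 8 + 13 = 21.
No cover costs less than 21.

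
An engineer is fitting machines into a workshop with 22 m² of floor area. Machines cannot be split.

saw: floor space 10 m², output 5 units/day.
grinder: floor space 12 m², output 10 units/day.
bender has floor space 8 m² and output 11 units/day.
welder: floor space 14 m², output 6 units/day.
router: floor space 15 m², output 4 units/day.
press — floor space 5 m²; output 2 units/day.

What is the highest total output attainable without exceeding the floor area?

21

bender + welder: floor space 8 + 14 = 22 ≤ 22, output 11 + 6 = 17.
grinder + bender: floor space 12 + 8 = 20 ≤ 22, output 10 + 11 = 21.
Best is grinder and bender with total output 21.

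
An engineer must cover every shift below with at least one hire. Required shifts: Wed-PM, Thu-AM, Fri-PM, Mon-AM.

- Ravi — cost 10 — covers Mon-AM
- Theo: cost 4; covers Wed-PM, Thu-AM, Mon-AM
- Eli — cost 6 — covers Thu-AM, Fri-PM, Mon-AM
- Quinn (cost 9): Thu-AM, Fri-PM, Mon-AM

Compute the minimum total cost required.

Choose Theo and Eli: together they cover Wed-PM, Thu-AM, Fri-PM, Mon-AM — every shift.
Total cost: 4 + 6 = 10.
No cover costs less than 10.

10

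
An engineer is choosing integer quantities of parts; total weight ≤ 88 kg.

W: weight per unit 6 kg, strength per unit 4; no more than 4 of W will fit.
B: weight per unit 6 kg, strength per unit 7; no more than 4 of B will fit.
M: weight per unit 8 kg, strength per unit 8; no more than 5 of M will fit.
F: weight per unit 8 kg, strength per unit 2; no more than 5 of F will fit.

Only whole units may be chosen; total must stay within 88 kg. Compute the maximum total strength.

84

B has the best ratio (7/6); taking only B gives at most 4×7 = 28 (stopped by the supply cap of 4).
Mixing does better — 4×W, 4×B, and 5×M: weight 88 ≤ 88, strength 4·4 + 4·7 + 5·8 = 84.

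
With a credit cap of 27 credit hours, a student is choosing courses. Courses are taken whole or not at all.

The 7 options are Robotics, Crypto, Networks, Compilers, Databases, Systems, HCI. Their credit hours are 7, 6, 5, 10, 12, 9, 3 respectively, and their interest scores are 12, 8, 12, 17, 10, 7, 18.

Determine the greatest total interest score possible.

59

Crypto + Networks + Compilers + HCI: credit hours 6 + 5 + 10 + 3 = 24 ≤ 27, interest score 8 + 12 + 17 + 18 = 55.
Robotics + Networks + Compilers + HCI: credit hours 7 + 5 + 10 + 3 = 25 ≤ 27, interest score 12 + 12 + 17 + 18 = 59.
Best is Robotics, Networks, Compilers, and HCI with total interest score 59.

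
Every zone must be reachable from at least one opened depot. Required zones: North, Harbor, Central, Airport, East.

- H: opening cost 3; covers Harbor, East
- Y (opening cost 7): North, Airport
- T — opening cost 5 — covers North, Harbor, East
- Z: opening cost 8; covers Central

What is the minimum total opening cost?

18

Choose H, Y, and Z: together they cover North, Harbor, Central, Airport, East — every zone.
Total opening cost: 3 + 7 + 8 = 18.
No cover costs less than 18.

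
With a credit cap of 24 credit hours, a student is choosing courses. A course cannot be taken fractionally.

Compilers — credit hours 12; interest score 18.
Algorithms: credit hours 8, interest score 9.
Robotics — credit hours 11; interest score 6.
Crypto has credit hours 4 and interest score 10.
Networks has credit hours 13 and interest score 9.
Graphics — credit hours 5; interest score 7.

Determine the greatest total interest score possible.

37

Take Compilers, Algorithms, and Crypto: credit hours 12 + 8 + 4 = 24 ≤ 24, interest score 18 + 9 + 10 = 37.
No other feasible combination does better.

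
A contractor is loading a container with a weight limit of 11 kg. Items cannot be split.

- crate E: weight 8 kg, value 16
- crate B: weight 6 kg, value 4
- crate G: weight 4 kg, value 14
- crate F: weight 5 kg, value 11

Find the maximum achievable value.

Allowing fractional choices, the relaxed optimum would be about 29.0, but items are indivisible.
crate B + crate G: weight 6 + 4 = 10 ≤ 11, value 4 + 14 = 18.
crate E: weight 8 ≤ 11, value 16.
crate G + crate F: weight 4 + 5 = 9 ≤ 11, value 14 + 11 = 25.
Best is crate G and crate F with total value 25.

25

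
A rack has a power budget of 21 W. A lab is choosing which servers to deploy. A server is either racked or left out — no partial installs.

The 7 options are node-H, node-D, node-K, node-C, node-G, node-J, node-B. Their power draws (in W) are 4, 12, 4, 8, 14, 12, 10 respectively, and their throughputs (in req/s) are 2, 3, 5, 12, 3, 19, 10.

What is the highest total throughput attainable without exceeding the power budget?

node-C + node-J: power draw 8 + 12 = 20 ≤ 21, throughput 12 + 19 = 31.
node-K + node-J: power draw 4 + 12 = 16 ≤ 21, throughput 5 + 19 = 24.
node-H + node-K + node-J: power draw 4 + 4 + 12 = 20 ≤ 21, throughput 2 + 5 + 19 = 26.
Best is node-C and node-J with total throughput 31.

31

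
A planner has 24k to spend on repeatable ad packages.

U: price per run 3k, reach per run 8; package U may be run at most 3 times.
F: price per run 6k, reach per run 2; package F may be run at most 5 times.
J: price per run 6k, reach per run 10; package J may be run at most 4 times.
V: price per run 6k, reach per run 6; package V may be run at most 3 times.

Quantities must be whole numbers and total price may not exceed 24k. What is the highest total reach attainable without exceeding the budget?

46

This is a bounded integer knapsack.
U has the best ratio (8/3); taking only U gives at most 3×8 = 24 (stopped by the supply cap of 3).
Mixing does better — 2×U and 3×J: price 24 ≤ 24, reach 2·8 + 3·10 = 46.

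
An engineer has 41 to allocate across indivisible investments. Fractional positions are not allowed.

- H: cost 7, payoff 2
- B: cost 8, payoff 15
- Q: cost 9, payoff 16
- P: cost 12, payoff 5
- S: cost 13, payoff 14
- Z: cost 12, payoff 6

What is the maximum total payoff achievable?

47

This is an integer program with binary decision variables.
Take H, B, Q, and S: cost 7 + 8 + 9 + 13 = 37 ≤ 41, payoff 2 + 15 + 16 + 14 = 47.
No other feasible combination does better.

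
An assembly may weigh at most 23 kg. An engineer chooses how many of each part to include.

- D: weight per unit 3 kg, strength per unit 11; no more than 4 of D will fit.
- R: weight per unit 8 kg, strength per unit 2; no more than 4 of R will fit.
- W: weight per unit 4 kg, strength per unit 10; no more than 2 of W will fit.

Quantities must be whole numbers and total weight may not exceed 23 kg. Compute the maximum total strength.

64

Take 4×D and 2×W: weight 20 ≤ 23, strength 4·11 + 2·10 = 64.
D has the best ratio (11/3) and is taken to its limit of 4; remaining capacity is filled optimally with the others.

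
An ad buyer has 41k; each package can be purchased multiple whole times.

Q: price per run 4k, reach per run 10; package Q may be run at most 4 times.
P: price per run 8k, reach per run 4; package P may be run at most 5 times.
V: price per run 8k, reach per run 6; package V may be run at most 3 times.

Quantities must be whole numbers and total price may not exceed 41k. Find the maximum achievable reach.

58

Take 4×Q and 3×V: price 40 ≤ 41, reach 4·10 + 3·6 = 58.
Q has the best ratio (10/4) and is taken to its limit of 4; remaining capacity is filled optimally with the others.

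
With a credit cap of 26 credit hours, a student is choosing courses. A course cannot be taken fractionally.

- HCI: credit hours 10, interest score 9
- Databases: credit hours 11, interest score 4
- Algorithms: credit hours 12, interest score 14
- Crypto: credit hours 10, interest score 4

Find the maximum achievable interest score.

23

Allowing fractional choices, the relaxed optimum would be about 24.6, but courses are indivisible.
HCI + Algorithms: credit hours 10 + 12 = 22 ≤ 26, interest score 9 + 14 = 23.
Algorithms + Crypto: credit hours 12 + 10 = 22 ≤ 26, interest score 14 + 4 = 18.
Databases + Algorithms: credit hours 11 + 12 = 23 ≤ 26, interest score 4 + 14 = 18.
Best is HCI and Algorithms with total interest score 23.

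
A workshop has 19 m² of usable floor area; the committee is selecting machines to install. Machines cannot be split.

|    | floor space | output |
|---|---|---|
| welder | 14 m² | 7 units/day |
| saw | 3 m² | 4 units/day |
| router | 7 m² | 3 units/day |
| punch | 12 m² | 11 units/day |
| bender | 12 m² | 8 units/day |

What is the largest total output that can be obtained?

15

Allowing fractional choices, the relaxed optimum would be about 17.7, but machines are indivisible.
saw + bender: floor space 3 + 12 = 15 ≤ 19, output 4 + 8 = 12.
saw + punch: floor space 3 + 12 = 15 ≤ 19, output 4 + 11 = 15.
router + punch: floor space 7 + 12 = 19 ≤ 19, output 3 + 11 = 14.
Best is saw and punch with total output 15.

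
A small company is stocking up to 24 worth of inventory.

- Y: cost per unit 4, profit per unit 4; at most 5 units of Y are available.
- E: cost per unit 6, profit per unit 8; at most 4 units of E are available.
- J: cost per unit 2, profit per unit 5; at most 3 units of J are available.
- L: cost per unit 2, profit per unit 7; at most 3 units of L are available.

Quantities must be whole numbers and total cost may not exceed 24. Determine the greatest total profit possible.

52

This is a bounded integer knapsack.
L has the best ratio (7/2); taking only L gives at most 3×7 = 21 (stopped by the supply cap of 3).
Mixing does better — 2×E, 3×J, and 3×L: cost 24 ≤ 24, profit 2·8 + 3·5 + 3·7 = 52.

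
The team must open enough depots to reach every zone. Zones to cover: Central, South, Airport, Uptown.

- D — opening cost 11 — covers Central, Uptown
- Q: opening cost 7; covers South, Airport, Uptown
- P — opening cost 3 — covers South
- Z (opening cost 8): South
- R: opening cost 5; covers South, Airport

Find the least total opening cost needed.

This is an integer covering problem.
The greedy cost-per-new-zone heuristic would pick Q and D for 18, but a cheaper cover exists.
Choose D and R: together they cover Central, South, Airport, Uptown — every zone.
Total opening cost: 11 + 5 = 16.
No cover costs less than 16.

16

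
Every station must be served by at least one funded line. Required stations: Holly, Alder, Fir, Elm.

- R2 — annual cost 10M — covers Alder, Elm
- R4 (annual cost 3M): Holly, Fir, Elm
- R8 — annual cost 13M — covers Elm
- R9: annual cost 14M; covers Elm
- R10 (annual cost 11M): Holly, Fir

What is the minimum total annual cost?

13

This is a weighted set-cover instance.
Choose R2 and R4: together they cover Holly, Alder, Fir, Elm — every station.
Total annual cost: 10 + 3 = 13.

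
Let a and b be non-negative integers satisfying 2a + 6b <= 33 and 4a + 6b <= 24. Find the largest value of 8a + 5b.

(a,b)=(6,0): 2·6+6·0=12≤33, 4·6+6·0=24≤24, objective 48.
(a,b)=(5,0): 2·5+6·0=10≤33, 4·5+6·0=20≤24, objective 40.
No feasible integer point exceeds 48.

48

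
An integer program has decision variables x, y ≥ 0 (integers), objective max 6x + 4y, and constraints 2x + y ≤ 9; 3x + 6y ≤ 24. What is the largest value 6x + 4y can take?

Relaxing integrality, the LP optimum is 29.33 at (x,y) = (3.33, 2.33), which is not an integer point.
(x,y)=(4,1): 2·4+1·1=9≤9, 3·4+6·1=18≤24, objective 28.
(x,y)=(3,2): 2·3+1·2=8≤9, 3·3+6·2=21≤24, objective 26.
(x,y)=(4,0): 2·4+1·0=8≤9, 3·4+6·0=12≤24, objective 24.
(x,y)=(2,3): 2·2+1·3=7≤9, 3·2+6·3=24≤24, objective 24.
No feasible integer point exceeds 28.

28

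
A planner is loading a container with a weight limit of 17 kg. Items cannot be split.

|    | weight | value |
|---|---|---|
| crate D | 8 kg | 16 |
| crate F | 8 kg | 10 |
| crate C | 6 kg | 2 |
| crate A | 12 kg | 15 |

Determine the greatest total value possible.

Take crate D and crate F: weight 8 + 8 = 16 ≤ 17, value 16 + 10 = 26.
No other feasible combination does better.

26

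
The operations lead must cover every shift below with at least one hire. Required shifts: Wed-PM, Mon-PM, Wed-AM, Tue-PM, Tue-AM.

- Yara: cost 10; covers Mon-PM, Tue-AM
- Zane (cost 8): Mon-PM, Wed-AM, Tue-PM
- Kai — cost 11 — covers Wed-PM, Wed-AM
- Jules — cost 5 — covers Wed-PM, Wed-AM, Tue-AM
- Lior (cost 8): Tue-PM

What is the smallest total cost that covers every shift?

13

Choose Zane and Jules: together they cover Wed-PM, Mon-PM, Wed-AM, Tue-PM, Tue-AM — every shift.
Total cost: 8 + 5 = 13.
No cover costs less than 13.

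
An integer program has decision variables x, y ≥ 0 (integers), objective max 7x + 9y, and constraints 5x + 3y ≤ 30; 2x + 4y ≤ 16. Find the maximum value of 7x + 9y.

46

(x,y)=(4,2) is feasible, giving 46.
(x,y)=(5,1) is feasible, giving 44.
(x,y)=(6,0) is feasible, giving 42.
No feasible integer point exceeds 46.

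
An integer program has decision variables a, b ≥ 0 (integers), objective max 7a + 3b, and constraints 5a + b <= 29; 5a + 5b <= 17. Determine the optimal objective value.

Relaxing integrality, the LP optimum is 23.80 at (a,b) = (3.4, 0), which is not an integer point.
(a,b)=(3,0): 5·3+1·0=15≤29, 5·3+5·0=15≤17, objective 21.
(a,b)=(2,1): 5·2+1·1=11≤29, 5·2+5·1=15≤17, objective 17.
No feasible integer point exceeds 21.

21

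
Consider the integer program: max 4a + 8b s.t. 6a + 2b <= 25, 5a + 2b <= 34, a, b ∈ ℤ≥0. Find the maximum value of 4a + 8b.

96

(a,b)=(0,12) is feasible, giving 96.
(a,b)=(0,11) is feasible, giving 88.
No feasible integer point exceeds 96.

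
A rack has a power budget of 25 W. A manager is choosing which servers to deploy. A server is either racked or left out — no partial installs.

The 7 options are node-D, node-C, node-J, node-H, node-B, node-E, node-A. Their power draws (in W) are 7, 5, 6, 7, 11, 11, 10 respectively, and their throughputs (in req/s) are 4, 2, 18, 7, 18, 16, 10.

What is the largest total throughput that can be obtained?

43

This is an integer program with binary decision variables.
Allowing fractional choices, the relaxed optimum would be about 47.6, but servers are indivisible.
node-J + node-H + node-B: power draw 6 + 7 + 11 = 24 ≤ 25, throughput 18 + 7 + 18 = 43.
node-J + node-H + node-E: power draw 6 + 7 + 11 = 24 ≤ 25, throughput 18 + 7 + 16 = 41.
Best is node-J, node-H, and node-B with total throughput 43.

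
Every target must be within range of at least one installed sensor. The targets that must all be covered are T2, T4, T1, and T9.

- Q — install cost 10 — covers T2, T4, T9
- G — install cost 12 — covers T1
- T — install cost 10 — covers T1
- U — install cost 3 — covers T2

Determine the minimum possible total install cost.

The greedy cost-per-new-target heuristic would pick U, Q, and T for 23, but a cheaper cover exists.
Choose Q and T: together they cover T2, T4, T1, T9 — every target.
Total install cost: 10 + 10 = 20.
No cover costs less than 20.

20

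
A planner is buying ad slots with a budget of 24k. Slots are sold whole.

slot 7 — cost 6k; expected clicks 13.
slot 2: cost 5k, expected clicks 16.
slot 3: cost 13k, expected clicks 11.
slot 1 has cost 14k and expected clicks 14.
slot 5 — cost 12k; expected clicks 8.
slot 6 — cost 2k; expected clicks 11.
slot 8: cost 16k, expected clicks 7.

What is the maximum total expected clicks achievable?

Treat it as a binary knapsack problem.
slot 7 + slot 2 + slot 6: cost 6 + 5 + 2 = 13 ≤ 24, expected clicks 13 + 16 + 11 = 40.
slot 2 + slot 1 + slot 6: cost 5 + 14 + 2 = 21 ≤ 24, expected clicks 16 + 14 + 11 = 41.
slot 7 + slot 2 + slot 3: cost 6 + 5 + 13 = 24 ≤ 24, expected clicks 13 + 16 + 11 = 40.
Best is slot 2, slot 1, and slot 6 with total expected clicks 41.

41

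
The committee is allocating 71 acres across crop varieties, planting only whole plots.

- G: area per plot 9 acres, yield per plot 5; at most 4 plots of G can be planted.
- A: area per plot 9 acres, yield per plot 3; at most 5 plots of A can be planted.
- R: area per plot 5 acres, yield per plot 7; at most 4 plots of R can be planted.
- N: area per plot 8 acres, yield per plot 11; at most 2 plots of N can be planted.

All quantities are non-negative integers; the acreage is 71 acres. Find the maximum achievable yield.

65

This is a bounded integer knapsack.
R has the best ratio (7/5); taking only R gives at most 4×7 = 28 (stopped by the supply cap of 4).
Mixing does better — 3×G, 4×R, and 2×N: area 63 ≤ 71, yield 3·5 + 4·7 + 2·11 = 65.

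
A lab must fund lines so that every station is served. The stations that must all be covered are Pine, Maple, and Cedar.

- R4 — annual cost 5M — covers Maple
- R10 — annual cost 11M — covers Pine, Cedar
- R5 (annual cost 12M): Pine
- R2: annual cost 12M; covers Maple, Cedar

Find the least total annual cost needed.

Choose R4 and R10: together they cover Pine, Maple, Cedar — every station.
Total annual cost: 5 + 11 = 16.
No cover costs less than 16.

16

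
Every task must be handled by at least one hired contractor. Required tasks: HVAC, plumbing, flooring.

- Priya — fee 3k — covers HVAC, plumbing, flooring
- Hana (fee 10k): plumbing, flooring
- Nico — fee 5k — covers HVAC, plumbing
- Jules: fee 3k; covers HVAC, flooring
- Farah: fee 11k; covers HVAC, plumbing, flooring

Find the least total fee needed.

3

Priya alone covers HVAC, plumbing, flooring — every task.
Total fee: 3.
No cover costs less than 3.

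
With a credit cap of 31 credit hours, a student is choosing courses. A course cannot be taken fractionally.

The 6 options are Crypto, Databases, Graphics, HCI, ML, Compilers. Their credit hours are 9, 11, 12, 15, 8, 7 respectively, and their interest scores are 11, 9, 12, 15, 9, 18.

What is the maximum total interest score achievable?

Allowing fractional choices, the relaxed optimum would be about 45.0, but courses are indivisible.
HCI + ML + Compilers: credit hours 15 + 8 + 7 = 30 ≤ 31, interest score 15 + 9 + 18 = 42.
Crypto + HCI + Compilers: credit hours 9 + 15 + 7 = 31 ≤ 31, interest score 11 + 15 + 18 = 44.
Best is Crypto, HCI, and Compilers with total interest score 44.

44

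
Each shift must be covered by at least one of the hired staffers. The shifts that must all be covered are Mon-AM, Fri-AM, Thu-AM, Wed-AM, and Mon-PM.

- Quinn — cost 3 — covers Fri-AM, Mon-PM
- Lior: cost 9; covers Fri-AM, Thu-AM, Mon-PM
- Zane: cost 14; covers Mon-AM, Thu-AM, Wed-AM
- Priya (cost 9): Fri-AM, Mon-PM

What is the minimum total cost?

This is a weighted set-cover instance.
Choose Quinn and Zane: together they cover Mon-AM, Fri-AM, Thu-AM, Wed-AM, Mon-PM — every shift.
Total cost: 3 + 14 = 17.
No cover costs less than 17.

17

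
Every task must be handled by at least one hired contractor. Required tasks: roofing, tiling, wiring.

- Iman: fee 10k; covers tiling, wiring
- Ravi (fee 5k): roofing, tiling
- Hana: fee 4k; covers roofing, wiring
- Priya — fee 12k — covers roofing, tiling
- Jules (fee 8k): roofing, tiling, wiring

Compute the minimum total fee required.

8

Jules alone covers roofing, tiling, wiring — every task.
Total fee: 8.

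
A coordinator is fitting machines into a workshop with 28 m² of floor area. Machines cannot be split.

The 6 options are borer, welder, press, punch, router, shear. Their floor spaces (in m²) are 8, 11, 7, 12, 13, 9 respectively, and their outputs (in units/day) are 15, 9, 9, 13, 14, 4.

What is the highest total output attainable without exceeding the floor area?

borer + press + punch: floor space 8 + 7 + 12 = 27 ≤ 28, output 15 + 9 + 13 = 37.
borer + welder + press: floor space 8 + 11 + 7 = 26 ≤ 28, output 15 + 9 + 9 = 33.
borer + press + router: floor space 8 + 7 + 13 = 28 ≤ 28, output 15 + 9 + 14 = 38.
Best is borer, press, and router with total output 38.

38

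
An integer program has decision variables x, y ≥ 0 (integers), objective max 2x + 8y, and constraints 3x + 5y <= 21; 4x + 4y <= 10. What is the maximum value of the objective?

Relaxing integrality, the LP optimum is 20.00 at (x,y) = (0, 2.5), which is not an integer point.
(x,y)=(0,2) is feasible, giving 16.
(x,y)=(1,1) is feasible, giving 10.
(x,y)=(0,1) is feasible, giving 8.
Maximum is 16 at (x,y)=(0,2).

16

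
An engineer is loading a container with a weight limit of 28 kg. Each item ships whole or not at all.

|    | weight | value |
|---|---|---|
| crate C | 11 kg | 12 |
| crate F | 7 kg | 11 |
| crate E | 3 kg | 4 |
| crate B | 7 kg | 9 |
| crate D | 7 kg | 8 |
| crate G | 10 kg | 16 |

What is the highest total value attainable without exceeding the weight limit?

40

This is an integer program with binary decision variables.
crate F + crate E + crate D + crate G: weight 7 + 3 + 7 + 10 = 27 ≤ 28, value 11 + 4 + 8 + 16 = 39.
crate F + crate E + crate B + crate G: weight 7 + 3 + 7 + 10 = 27 ≤ 28, value 11 + 4 + 9 + 16 = 40.
Best is crate F, crate E, crate B, and crate G with total value 40.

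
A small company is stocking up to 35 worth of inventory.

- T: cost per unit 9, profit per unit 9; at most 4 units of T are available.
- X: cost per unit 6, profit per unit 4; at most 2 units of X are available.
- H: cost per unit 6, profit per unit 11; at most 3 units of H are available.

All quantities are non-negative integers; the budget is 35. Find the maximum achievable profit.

This is a bounded integer knapsack.
Take 1×T, 1×X, and 3×H: cost 33 ≤ 35, profit 1·9 + 1·4 + 3·11 = 46.
H has the best ratio (11/6) and is taken to its limit of 3; remaining capacity is filled optimally with the others.

46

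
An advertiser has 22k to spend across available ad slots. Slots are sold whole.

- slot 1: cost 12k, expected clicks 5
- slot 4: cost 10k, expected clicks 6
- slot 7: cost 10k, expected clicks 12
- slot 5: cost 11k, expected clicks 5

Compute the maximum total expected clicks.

Allowing fractional choices, the relaxed optimum would be about 18.9, but ad slots are indivisible.
slot 4 + slot 7: cost 10 + 10 = 20 ≤ 22, expected clicks 6 + 12 = 18.
slot 7 + slot 5: cost 10 + 11 = 21 ≤ 22, expected clicks 12 + 5 = 17.
Best is slot 4 and slot 7 with total expected clicks 18.

18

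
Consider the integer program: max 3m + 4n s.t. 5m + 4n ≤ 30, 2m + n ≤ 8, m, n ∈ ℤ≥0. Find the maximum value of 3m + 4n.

28

The continuous relaxation peaks at (0, 7.5) with value 30.00; rounding to a feasible lattice point costs some objective.
(m,n)=(0,7): 5·0+4·7=28≤30, 2·0+1·7=7≤8, objective 28.
(m,n)=(1,6): 5·1+4·6=29≤30, 2·1+1·6=8≤8, objective 27.
(m,n)=(0,6): 5·0+4·6=24≤30, 2·0+1·6=6≤8, objective 24.
Maximum is 28 at (m,n)=(0,7).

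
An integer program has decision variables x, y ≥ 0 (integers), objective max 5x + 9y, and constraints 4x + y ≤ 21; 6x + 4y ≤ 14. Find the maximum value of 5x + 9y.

27

The continuous relaxation peaks at (0, 3.5) with value 31.50; rounding to a feasible lattice point costs some objective.
(x,y)=(0,3): 4·0+1·3=3≤21, 6·0+4·3=12≤14, objective 27.
(x,y)=(1,2): 4·1+1·2=6≤21, 6·1+4·2=14≤14, objective 23.
(x,y)=(0,2): 4·0+1·2=2≤21, 6·0+4·2=8≤14, objective 18.
Maximum is 27 at (x,y)=(0,3).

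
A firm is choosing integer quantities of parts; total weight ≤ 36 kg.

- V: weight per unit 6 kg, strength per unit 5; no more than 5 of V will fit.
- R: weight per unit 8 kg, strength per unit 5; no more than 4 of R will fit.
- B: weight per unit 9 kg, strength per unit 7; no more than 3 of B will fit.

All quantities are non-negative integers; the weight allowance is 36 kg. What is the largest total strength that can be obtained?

29

V has the best ratio (5/6); taking only V gives at most 5×5 = 25 (stopped by the supply cap of 5).
Mixing does better — 3×V and 2×B: weight 36 ≤ 36, strength 3·5 + 2·7 = 29.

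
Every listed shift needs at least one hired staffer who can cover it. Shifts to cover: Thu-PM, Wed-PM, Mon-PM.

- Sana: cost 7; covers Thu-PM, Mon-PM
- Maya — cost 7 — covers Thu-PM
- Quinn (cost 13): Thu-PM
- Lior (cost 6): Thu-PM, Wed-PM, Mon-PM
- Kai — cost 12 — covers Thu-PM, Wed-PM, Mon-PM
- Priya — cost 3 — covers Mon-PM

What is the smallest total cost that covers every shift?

6

Lior alone covers Thu-PM, Wed-PM, Mon-PM — every shift.
Total cost: 6.
No cover costs less than 6.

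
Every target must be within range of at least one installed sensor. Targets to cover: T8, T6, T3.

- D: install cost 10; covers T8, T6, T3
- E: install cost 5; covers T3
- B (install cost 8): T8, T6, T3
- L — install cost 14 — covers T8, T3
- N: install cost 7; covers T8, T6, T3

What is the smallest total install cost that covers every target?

7

N alone covers T8, T6, T3 — every target.
Total install cost: 7.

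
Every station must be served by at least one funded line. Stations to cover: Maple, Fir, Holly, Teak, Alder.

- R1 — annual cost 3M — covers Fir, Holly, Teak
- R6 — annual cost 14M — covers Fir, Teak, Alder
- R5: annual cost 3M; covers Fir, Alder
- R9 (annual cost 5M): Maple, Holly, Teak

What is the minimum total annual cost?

8

This is an integer covering problem.
The greedy cost-per-new-station heuristic would pick R1, R5, and R9 for 11, but a cheaper cover exists.
Choose R5 and R9: together they cover Maple, Fir, Holly, Teak, Alder — every station.
Total annual cost: 3 + 5 = 8.
No cover costs less than 8.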